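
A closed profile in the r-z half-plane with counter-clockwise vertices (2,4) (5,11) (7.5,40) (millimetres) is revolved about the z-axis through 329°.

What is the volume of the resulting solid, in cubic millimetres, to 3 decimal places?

Volume = 964.439 mm³

Profile (r,z), 3 vertices: (2,4) (5,11) (7.5,40)
edge 0: (2,4)→(5,11)  cross = 2·11 − 5·4 = 2.0000; (r_i+r_j)·cross = 7·2.0000 = 14.0000
edge 1: (5,11)→(7.5,40)  cross = 5·40 − 7.5·11 = 117.5000; (r_i+r_j)·cross = 12.5·117.5000 = 1468.7500
edge 2: (7.5,40)→(2,4)  cross = 7.5·4 − 2·40 = -50.0000; (r_i+r_j)·cross = 9.5·-50.0000 = -475.0000
Σcross = 69.5000 → A = |Σcross|/2 = 34.7500 mm²
Σ(r_i+r_j)·cross = 1007.7500 → first moment M = |Σ|/6 = 167.9583
R_c = M/A = 167.9583/34.7500 = 4.8333 mm
θ = 329° = 5.742133 rad
V = θ·R_c·A = 5.742133·4.8333·34.7500 = 964.439 mm³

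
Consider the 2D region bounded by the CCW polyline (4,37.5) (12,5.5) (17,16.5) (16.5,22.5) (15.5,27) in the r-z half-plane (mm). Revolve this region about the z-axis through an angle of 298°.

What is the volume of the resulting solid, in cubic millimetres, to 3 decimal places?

Profile (r,z), 5 vertices: (4,37.5) (12,5.5) (17,16.5) (16.5,22.5) (15.5,27)
edge 0: (4,37.5)→(12,5.5)  cross = 4·5.5 − 12·37.5 = -428.0000; (r_i+r_j)·cross = 16·-428.0000 = -6848.0000
edge 1: (12,5.5)→(17,16.5)  cross = 12·16.5 − 17·5.5 = 104.5000; (r_i+r_j)·cross = 29·104.5000 = 3030.5000
edge 2: (17,16.5)→(16.5,22.5)  cross = 17·22.5 − 16.5·16.5 = 110.2500; (r_i+r_j)·cross = 33.5·110.2500 = 3693.3750
edge 3: (16.5,22.5)→(15.5,27)  cross = 16.5·27 − 15.5·22.5 = 96.7500; (r_i+r_j)·cross = 32·96.7500 = 3096.0000
edge 4: (15.5,27)→(4,37.5)  cross = 15.5·37.5 − 4·27 = 473.2500; (r_i+r_j)·cross = 19.5·473.2500 = 9228.3750
Σcross = 356.7500 → A = |Σcross|/2 = 178.3750 mm²
Σ(r_i+r_j)·cross = 12200.2500 → first moment M = |Σ|/6 = 2033.3750
R_c = M/A = 2033.3750/178.3750 = 11.3994 mm
θ = 298° = 5.201081 rad
V = θ·R_c·A = 5.201081·11.3994·178.3750 = 10575.748 mm³

Volume = 10575.748 mm³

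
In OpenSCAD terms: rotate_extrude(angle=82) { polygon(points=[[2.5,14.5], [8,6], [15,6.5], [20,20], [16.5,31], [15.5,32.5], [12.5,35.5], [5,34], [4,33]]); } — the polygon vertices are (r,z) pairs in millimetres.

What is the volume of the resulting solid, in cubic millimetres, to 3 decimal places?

Profile (r,z), 9 vertices: (2.5,14.5) (8,6) (15,6.5) (20,20) (16.5,31) (15.5,32.5) (12.5,35.5) (5,34) (4,33)
edge 0: (2.5,14.5)→(8,6)  cross = 2.5·6 − 8·14.5 = -101.0000; (r_i+r_j)·cross = 10.5·-101.0000 = -1060.5000
edge 1: (8,6)→(15,6.5)  cross = 8·6.5 − 15·6 = -38.0000; (r_i+r_j)·cross = 23·-38.0000 = -874.0000
edge 2: (15,6.5)→(20,20)  cross = 15·20 − 20·6.5 = 170.0000; (r_i+r_j)·cross = 35·170.0000 = 5950.0000
edge 3: (20,20)→(16.5,31)  cross = 20·31 − 16.5·20 = 290.0000; (r_i+r_j)·cross = 36.5·290.0000 = 10585.0000
edge 4: (16.5,31)→(15.5,32.5)  cross = 16.5·32.5 − 15.5·31 = 55.7500; (r_i+r_j)·cross = 32·55.7500 = 1784.0000
edge 5: (15.5,32.5)→(12.5,35.5)  cross = 15.5·35.5 − 12.5·32.5 = 144.0000; (r_i+r_j)·cross = 28·144.0000 = 4032.0000
edge 6: (12.5,35.5)→(5,34)  cross = 12.5·34 − 5·35.5 = 247.5000; (r_i+r_j)·cross = 17.5·247.5000 = 4331.2500
edge 7: (5,34)→(4,33)  cross = 5·33 − 4·34 = 29.0000; (r_i+r_j)·cross = 9·29.0000 = 261.0000
edge 8: (4,33)→(2.5,14.5)  cross = 4·14.5 − 2.5·33 = -24.5000; (r_i+r_j)·cross = 6.5·-24.5000 = -159.2500
Σcross = 772.7500 → A = |Σcross|/2 = 386.3750 mm²
Σ(r_i+r_j)·cross = 24849.5000 → first moment M = |Σ|/6 = 4141.5833
R_c = M/A = 4141.5833/386.3750 = 10.7191 mm
θ = 82° = 1.431170 rad
V = θ·R_c·A = 1.431170·10.7191·386.3750 = 5927.310 mm³

Volume = 5927.310 mm³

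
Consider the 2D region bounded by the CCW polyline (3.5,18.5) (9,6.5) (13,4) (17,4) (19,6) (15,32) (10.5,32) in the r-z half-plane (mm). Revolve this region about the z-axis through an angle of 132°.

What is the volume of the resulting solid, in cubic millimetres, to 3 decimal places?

Profile (r,z), 7 vertices: (3.5,18.5) (9,6.5) (13,4) (17,4) (19,6) (15,32) (10.5,32)
edge 0: (3.5,18.5)→(9,6.5)  cross = 3.5·6.5 − 9·18.5 = -143.7500; (r_i+r_j)·cross = 12.5·-143.7500 = -1796.8750
edge 1: (9,6.5)→(13,4)  cross = 9·4 − 13·6.5 = -48.5000; (r_i+r_j)·cross = 22·-48.5000 = -1067.0000
edge 2: (13,4)→(17,4)  cross = 13·4 − 17·4 = -16.0000; (r_i+r_j)·cross = 30·-16.0000 = -480.0000
edge 3: (17,4)→(19,6)  cross = 17·6 − 19·4 = 26.0000; (r_i+r_j)·cross = 36·26.0000 = 936.0000
edge 4: (19,6)→(15,32)  cross = 19·32 − 15·6 = 518.0000; (r_i+r_j)·cross = 34·518.0000 = 17612.0000
edge 5: (15,32)→(10.5,32)  cross = 15·32 − 10.5·32 = 144.0000; (r_i+r_j)·cross = 25.5·144.0000 = 3672.0000
edge 6: (10.5,32)→(3.5,18.5)  cross = 10.5·18.5 − 3.5·32 = 82.2500; (r_i+r_j)·cross = 14·82.2500 = 1151.5000
Σcross = 562.0000 → A = |Σcross|/2 = 281.0000 mm²
Σ(r_i+r_j)·cross = 20027.6250 → first moment M = |Σ|/6 = 3337.9375
R_c = M/A = 3337.9375/281.0000 = 11.8788 mm
θ = 132° = 2.303835 rad
V = θ·R_c·A = 2.303835·11.8788·281.0000 = 7690.056 mm³

Volume = 7690.056 mm³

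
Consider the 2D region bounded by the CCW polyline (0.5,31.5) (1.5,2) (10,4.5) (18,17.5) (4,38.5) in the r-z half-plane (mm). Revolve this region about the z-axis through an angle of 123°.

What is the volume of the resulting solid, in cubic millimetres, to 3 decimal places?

Volume = 5929.874 mm³

Profile (r,z), 5 vertices: (0.5,31.5) (1.5,2) (10,4.5) (18,17.5) (4,38.5)
edge 0: (0.5,31.5)→(1.5,2)  cross = 0.5·2 − 1.5·31.5 = -46.2500; (r_i+r_j)·cross = 2·-46.2500 = -92.5000
edge 1: (1.5,2)→(10,4.5)  cross = 1.5·4.5 − 10·2 = -13.2500; (r_i+r_j)·cross = 11.5·-13.2500 = -152.3750
edge 2: (10,4.5)→(18,17.5)  cross = 10·17.5 − 18·4.5 = 94.0000; (r_i+r_j)·cross = 28·94.0000 = 2632.0000
edge 3: (18,17.5)→(4,38.5)  cross = 18·38.5 − 4·17.5 = 623.0000; (r_i+r_j)·cross = 22·623.0000 = 13706.0000
edge 4: (4,38.5)→(0.5,31.5)  cross = 4·31.5 − 0.5·38.5 = 106.7500; (r_i+r_j)·cross = 4.5·106.7500 = 480.3750
Σcross = 764.2500 → A = |Σcross|/2 = 382.1250 mm²
Σ(r_i+r_j)·cross = 16573.5000 → first moment M = |Σ|/6 = 2762.2500
R_c = M/A = 2762.2500/382.1250 = 7.2287 mm
θ = 123° = 2.146755 rad
V = θ·R_c·A = 2.146755·7.2287·382.1250 = 5929.874 mm³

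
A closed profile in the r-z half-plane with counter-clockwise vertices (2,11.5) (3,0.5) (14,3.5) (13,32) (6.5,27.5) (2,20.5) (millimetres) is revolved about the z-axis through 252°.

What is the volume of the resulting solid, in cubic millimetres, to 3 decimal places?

Profile (r,z), 6 vertices: (2,11.5) (3,0.5) (14,3.5) (13,32) (6.5,27.5) (2,20.5)
edge 0: (2,11.5)→(3,0.5)  cross = 2·0.5 − 3·11.5 = -33.5000; (r_i+r_j)·cross = 5·-33.5000 = -167.5000
edge 1: (3,0.5)→(14,3.5)  cross = 3·3.5 − 14·0.5 = 3.5000; (r_i+r_j)·cross = 17·3.5000 = 59.5000
edge 2: (14,3.5)→(13,32)  cross = 14·32 − 13·3.5 = 402.5000; (r_i+r_j)·cross = 27·402.5000 = 10867.5000
edge 3: (13,32)→(6.5,27.5)  cross = 13·27.5 − 6.5·32 = 149.5000; (r_i+r_j)·cross = 19.5·149.5000 = 2915.2500
edge 4: (6.5,27.5)→(2,20.5)  cross = 6.5·20.5 − 2·27.5 = 78.2500; (r_i+r_j)·cross = 8.5·78.2500 = 665.1250
edge 5: (2,20.5)→(2,11.5)  cross = 2·11.5 − 2·20.5 = -18.0000; (r_i+r_j)·cross = 4·-18.0000 = -72.0000
Σcross = 582.2500 → A = |Σcross|/2 = 291.1250 mm²
Σ(r_i+r_j)·cross = 14267.8750 → first moment M = |Σ|/6 = 2377.9792
R_c = M/A = 2377.9792/291.1250 = 8.1682 mm
θ = 252° = 4.398230 rad
V = θ·R_c·A = 4.398230·8.1682·291.1250 = 10458.899 mm³

Volume = 10458.899 mm³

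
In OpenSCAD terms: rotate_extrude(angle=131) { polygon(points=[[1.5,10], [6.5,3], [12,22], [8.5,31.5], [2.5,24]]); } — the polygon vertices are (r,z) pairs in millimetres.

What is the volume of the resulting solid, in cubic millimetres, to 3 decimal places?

Profile (r,z), 5 vertices: (1.5,10) (6.5,3) (12,22) (8.5,31.5) (2.5,24)
edge 0: (1.5,10)→(6.5,3)  cross = 1.5·3 − 6.5·10 = -60.5000; (r_i+r_j)·cross = 8·-60.5000 = -484.0000
edge 1: (6.5,3)→(12,22)  cross = 6.5·22 − 12·3 = 107.0000; (r_i+r_j)·cross = 18.5·107.0000 = 1979.5000
edge 2: (12,22)→(8.5,31.5)  cross = 12·31.5 − 8.5·22 = 191.0000; (r_i+r_j)·cross = 20.5·191.0000 = 3915.5000
edge 3: (8.5,31.5)→(2.5,24)  cross = 8.5·24 − 2.5·31.5 = 125.2500; (r_i+r_j)·cross = 11·125.2500 = 1377.7500
edge 4: (2.5,24)→(1.5,10)  cross = 2.5·10 − 1.5·24 = -11.0000; (r_i+r_j)·cross = 4·-11.0000 = -44.0000
Σcross = 351.7500 → A = |Σcross|/2 = 175.8750 mm²
Σ(r_i+r_j)·cross = 6744.7500 → first moment M = |Σ|/6 = 1124.1250
R_c = M/A = 1124.1250/175.8750 = 6.3916 mm
θ = 131° = 2.286381 rad
V = θ·R_c·A = 2.286381·6.3916·175.8750 = 2570.178 mm³

Volume = 2570.178 mm³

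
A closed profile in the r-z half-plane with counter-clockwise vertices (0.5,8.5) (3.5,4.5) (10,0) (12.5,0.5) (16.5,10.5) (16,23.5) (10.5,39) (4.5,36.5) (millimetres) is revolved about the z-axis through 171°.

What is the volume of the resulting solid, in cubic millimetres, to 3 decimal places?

Volume = 11598.439 mm³

Profile (r,z), 8 vertices: (0.5,8.5) (3.5,4.5) (10,0) (12.5,0.5) (16.5,10.5) (16,23.5) (10.5,39) (4.5,36.5)
edge 0: (0.5,8.5)→(3.5,4.5)  cross = 0.5·4.5 − 3.5·8.5 = -27.5000; (r_i+r_j)·cross = 4·-27.5000 = -110.0000
edge 1: (3.5,4.5)→(10,0)  cross = 3.5·0 − 10·4.5 = -45.0000; (r_i+r_j)·cross = 13.5·-45.0000 = -607.5000
edge 2: (10,0)→(12.5,0.5)  cross = 10·0.5 − 12.5·0 = 5.0000; (r_i+r_j)·cross = 22.5·5.0000 = 112.5000
edge 3: (12.5,0.5)→(16.5,10.5)  cross = 12.5·10.5 − 16.5·0.5 = 123.0000; (r_i+r_j)·cross = 29·123.0000 = 3567.0000
edge 4: (16.5,10.5)→(16,23.5)  cross = 16.5·23.5 − 16·10.5 = 219.7500; (r_i+r_j)·cross = 32.5·219.7500 = 7141.8750
edge 5: (16,23.5)→(10.5,39)  cross = 16·39 − 10.5·23.5 = 377.2500; (r_i+r_j)·cross = 26.5·377.2500 = 9997.1250
edge 6: (10.5,39)→(4.5,36.5)  cross = 10.5·36.5 − 4.5·39 = 207.7500; (r_i+r_j)·cross = 15·207.7500 = 3116.2500
edge 7: (4.5,36.5)→(0.5,8.5)  cross = 4.5·8.5 − 0.5·36.5 = 20.0000; (r_i+r_j)·cross = 5·20.0000 = 100.0000
Σcross = 880.2500 → A = |Σcross|/2 = 440.1250 mm²
Σ(r_i+r_j)·cross = 23317.2500 → first moment M = |Σ|/6 = 3886.2083
R_c = M/A = 3886.2083/440.1250 = 8.8298 mm
θ = 171° = 2.984513 rad
V = θ·R_c·A = 2.984513·8.8298·440.1250 = 11598.439 mm³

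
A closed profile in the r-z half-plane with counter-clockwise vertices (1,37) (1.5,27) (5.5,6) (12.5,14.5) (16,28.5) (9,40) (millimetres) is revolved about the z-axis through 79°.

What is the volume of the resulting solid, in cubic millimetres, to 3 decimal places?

Volume = 3469.172 mm³

Profile (r,z), 6 vertices: (1,37) (1.5,27) (5.5,6) (12.5,14.5) (16,28.5) (9,40)
edge 0: (1,37)→(1.5,27)  cross = 1·27 − 1.5·37 = -28.5000; (r_i+r_j)·cross = 2.5·-28.5000 = -71.2500
edge 1: (1.5,27)→(5.5,6)  cross = 1.5·6 − 5.5·27 = -139.5000; (r_i+r_j)·cross = 7·-139.5000 = -976.5000
edge 2: (5.5,6)→(12.5,14.5)  cross = 5.5·14.5 − 12.5·6 = 4.7500; (r_i+r_j)·cross = 18·4.7500 = 85.5000
edge 3: (12.5,14.5)→(16,28.5)  cross = 12.5·28.5 − 16·14.5 = 124.2500; (r_i+r_j)·cross = 28.5·124.2500 = 3541.1250
edge 4: (16,28.5)→(9,40)  cross = 16·40 − 9·28.5 = 383.5000; (r_i+r_j)·cross = 25·383.5000 = 9587.5000
edge 5: (9,40)→(1,37)  cross = 9·37 − 1·40 = 293.0000; (r_i+r_j)·cross = 10·293.0000 = 2930.0000
Σcross = 637.5000 → A = |Σcross|/2 = 318.7500 mm²
Σ(r_i+r_j)·cross = 15096.3750 → first moment M = |Σ|/6 = 2516.0625
R_c = M/A = 2516.0625/318.7500 = 7.8935 mm
θ = 79° = 1.378810 rad
V = θ·R_c·A = 1.378810·7.8935·318.7500 = 3469.172 mm³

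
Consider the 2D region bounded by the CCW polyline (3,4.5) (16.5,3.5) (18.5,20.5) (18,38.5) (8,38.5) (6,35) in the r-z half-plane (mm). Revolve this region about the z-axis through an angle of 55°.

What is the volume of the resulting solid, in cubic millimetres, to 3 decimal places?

Volume = 4935.966 mm³

Profile (r,z), 6 vertices: (3,4.5) (16.5,3.5) (18.5,20.5) (18,38.5) (8,38.5) (6,35)
edge 0: (3,4.5)→(16.5,3.5)  cross = 3·3.5 − 16.5·4.5 = -63.7500; (r_i+r_j)·cross = 19.5·-63.7500 = -1243.1250
edge 1: (16.5,3.5)→(18.5,20.5)  cross = 16.5·20.5 − 18.5·3.5 = 273.5000; (r_i+r_j)·cross = 35·273.5000 = 9572.5000
edge 2: (18.5,20.5)→(18,38.5)  cross = 18.5·38.5 − 18·20.5 = 343.2500; (r_i+r_j)·cross = 36.5·343.2500 = 12528.6250
edge 3: (18,38.5)→(8,38.5)  cross = 18·38.5 − 8·38.5 = 385.0000; (r_i+r_j)·cross = 26·385.0000 = 10010.0000
edge 4: (8,38.5)→(6,35)  cross = 8·35 − 6·38.5 = 49.0000; (r_i+r_j)·cross = 14·49.0000 = 686.0000
edge 5: (6,35)→(3,4.5)  cross = 6·4.5 − 3·35 = -78.0000; (r_i+r_j)·cross = 9·-78.0000 = -702.0000
Σcross = 909.0000 → A = |Σcross|/2 = 454.5000 mm²
Σ(r_i+r_j)·cross = 30852.0000 → first moment M = |Σ|/6 = 5142.0000
R_c = M/A = 5142.0000/454.5000 = 11.3135 mm
θ = 55° = 0.959931 rad
V = θ·R_c·A = 0.959931·11.3135·454.5000 = 4935.966 mm³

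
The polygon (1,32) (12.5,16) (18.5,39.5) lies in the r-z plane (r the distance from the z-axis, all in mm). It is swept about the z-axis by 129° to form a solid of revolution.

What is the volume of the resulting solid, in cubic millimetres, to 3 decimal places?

Volume = 4397.881 mm³

Profile (r,z), 3 vertices: (1,32) (12.5,16) (18.5,39.5)
edge 0: (1,32)→(12.5,16)  cross = 1·16 − 12.5·32 = -384.0000; (r_i+r_j)·cross = 13.5·-384.0000 = -5184.0000
edge 1: (12.5,16)→(18.5,39.5)  cross = 12.5·39.5 − 18.5·16 = 197.7500; (r_i+r_j)·cross = 31·197.7500 = 6130.2500
edge 2: (18.5,39.5)→(1,32)  cross = 18.5·32 − 1·39.5 = 552.5000; (r_i+r_j)·cross = 19.5·552.5000 = 10773.7500
Σcross = 366.2500 → A = |Σcross|/2 = 183.1250 mm²
Σ(r_i+r_j)·cross = 11720.0000 → first moment M = |Σ|/6 = 1953.3333
R_c = M/A = 1953.3333/183.1250 = 10.6667 mm
θ = 129° = 2.251475 rad
V = θ·R_c·A = 2.251475·10.6667·183.1250 = 4397.881 mm³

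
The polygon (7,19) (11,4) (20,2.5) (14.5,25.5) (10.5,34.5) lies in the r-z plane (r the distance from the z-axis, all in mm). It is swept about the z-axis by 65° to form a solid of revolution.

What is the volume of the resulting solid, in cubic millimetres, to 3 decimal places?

Profile (r,z), 5 vertices: (7,19) (11,4) (20,2.5) (14.5,25.5) (10.5,34.5)
edge 0: (7,19)→(11,4)  cross = 7·4 − 11·19 = -181.0000; (r_i+r_j)·cross = 18·-181.0000 = -3258.0000
edge 1: (11,4)→(20,2.5)  cross = 11·2.5 − 20·4 = -52.5000; (r_i+r_j)·cross = 31·-52.5000 = -1627.5000
edge 2: (20,2.5)→(14.5,25.5)  cross = 20·25.5 − 14.5·2.5 = 473.7500; (r_i+r_j)·cross = 34.5·473.7500 = 16344.3750
edge 3: (14.5,25.5)→(10.5,34.5)  cross = 14.5·34.5 − 10.5·25.5 = 232.5000; (r_i+r_j)·cross = 25·232.5000 = 5812.5000
edge 4: (10.5,34.5)→(7,19)  cross = 10.5·19 − 7·34.5 = -42.0000; (r_i+r_j)·cross = 17.5·-42.0000 = -735.0000
Σcross = 430.7500 → A = |Σcross|/2 = 215.3750 mm²
Σ(r_i+r_j)·cross = 16536.3750 → first moment M = |Σ|/6 = 2756.0625
R_c = M/A = 2756.0625/215.3750 = 12.7966 mm
θ = 65° = 1.134464 rad
V = θ·R_c·A = 1.134464·12.7966·215.3750 = 3126.654 mm³

Volume = 3126.654 mm³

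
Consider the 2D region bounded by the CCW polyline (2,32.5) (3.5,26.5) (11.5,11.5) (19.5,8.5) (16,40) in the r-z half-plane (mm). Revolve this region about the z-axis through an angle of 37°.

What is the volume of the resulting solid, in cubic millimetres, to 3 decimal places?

Profile (r,z), 5 vertices: (2,32.5) (3.5,26.5) (11.5,11.5) (19.5,8.5) (16,40)
edge 0: (2,32.5)→(3.5,26.5)  cross = 2·26.5 − 3.5·32.5 = -60.7500; (r_i+r_j)·cross = 5.5·-60.7500 = -334.1250
edge 1: (3.5,26.5)→(11.5,11.5)  cross = 3.5·11.5 − 11.5·26.5 = -264.5000; (r_i+r_j)·cross = 15·-264.5000 = -3967.5000
edge 2: (11.5,11.5)→(19.5,8.5)  cross = 11.5·8.5 − 19.5·11.5 = -126.5000; (r_i+r_j)·cross = 31·-126.5000 = -3921.5000
edge 3: (19.5,8.5)→(16,40)  cross = 19.5·40 − 16·8.5 = 644.0000; (r_i+r_j)·cross = 35.5·644.0000 = 22862.0000
edge 4: (16,40)→(2,32.5)  cross = 16·32.5 − 2·40 = 440.0000; (r_i+r_j)·cross = 18·440.0000 = 7920.0000
Σcross = 632.2500 → A = |Σcross|/2 = 316.1250 mm²
Σ(r_i+r_j)·cross = 22558.8750 → first moment M = |Σ|/6 = 3759.8125
R_c = M/A = 3759.8125/316.1250 = 11.8934 mm
θ = 37° = 0.645772 rad
V = θ·R_c·A = 0.645772·11.8934·316.1250 = 2427.981 mm³

Volume = 2427.981 mm³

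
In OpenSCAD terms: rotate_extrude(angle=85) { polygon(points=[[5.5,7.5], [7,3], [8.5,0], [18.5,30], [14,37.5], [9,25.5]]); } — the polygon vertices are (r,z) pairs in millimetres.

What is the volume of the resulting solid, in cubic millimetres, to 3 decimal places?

Volume = 3543.226 mm³

Profile (r,z), 6 vertices: (5.5,7.5) (7,3) (8.5,0) (18.5,30) (14,37.5) (9,25.5)
edge 0: (5.5,7.5)→(7,3)  cross = 5.5·3 − 7·7.5 = -36.0000; (r_i+r_j)·cross = 12.5·-36.0000 = -450.0000
edge 1: (7,3)→(8.5,0)  cross = 7·0 − 8.5·3 = -25.5000; (r_i+r_j)·cross = 15.5·-25.5000 = -395.2500
edge 2: (8.5,0)→(18.5,30)  cross = 8.5·30 − 18.5·0 = 255.0000; (r_i+r_j)·cross = 27·255.0000 = 6885.0000
edge 3: (18.5,30)→(14,37.5)  cross = 18.5·37.5 − 14·30 = 273.7500; (r_i+r_j)·cross = 32.5·273.7500 = 8896.8750
edge 4: (14,37.5)→(9,25.5)  cross = 14·25.5 − 9·37.5 = 19.5000; (r_i+r_j)·cross = 23·19.5000 = 448.5000
edge 5: (9,25.5)→(5.5,7.5)  cross = 9·7.5 − 5.5·25.5 = -72.7500; (r_i+r_j)·cross = 14.5·-72.7500 = -1054.8750
Σcross = 414.0000 → A = |Σcross|/2 = 207.0000 mm²
Σ(r_i+r_j)·cross = 14330.2500 → first moment M = |Σ|/6 = 2388.3750
R_c = M/A = 2388.3750/207.0000 = 11.5380 mm
θ = 85° = 1.483530 rad
V = θ·R_c·A = 1.483530·11.5380·207.0000 = 3543.226 mm³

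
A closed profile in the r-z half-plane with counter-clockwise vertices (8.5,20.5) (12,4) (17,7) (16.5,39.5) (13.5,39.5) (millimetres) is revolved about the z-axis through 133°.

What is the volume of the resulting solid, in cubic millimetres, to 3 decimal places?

Volume = 6577.369 mm³

Profile (r,z), 5 vertices: (8.5,20.5) (12,4) (17,7) (16.5,39.5) (13.5,39.5)
edge 0: (8.5,20.5)→(12,4)  cross = 8.5·4 − 12·20.5 = -212.0000; (r_i+r_j)·cross = 20.5·-212.0000 = -4346.0000
edge 1: (12,4)→(17,7)  cross = 12·7 − 17·4 = 16.0000; (r_i+r_j)·cross = 29·16.0000 = 464.0000
edge 2: (17,7)→(16.5,39.5)  cross = 17·39.5 − 16.5·7 = 556.0000; (r_i+r_j)·cross = 33.5·556.0000 = 18626.0000
edge 3: (16.5,39.5)→(13.5,39.5)  cross = 16.5·39.5 − 13.5·39.5 = 118.5000; (r_i+r_j)·cross = 30·118.5000 = 3555.0000
edge 4: (13.5,39.5)→(8.5,20.5)  cross = 13.5·20.5 − 8.5·39.5 = -59.0000; (r_i+r_j)·cross = 22·-59.0000 = -1298.0000
Σcross = 419.5000 → A = |Σcross|/2 = 209.7500 mm²
Σ(r_i+r_j)·cross = 17001.0000 → first moment M = |Σ|/6 = 2833.5000
R_c = M/A = 2833.5000/209.7500 = 13.5089 mm
θ = 133° = 2.321288 rad
V = θ·R_c·A = 2.321288·13.5089·209.7500 = 6577.369 mm³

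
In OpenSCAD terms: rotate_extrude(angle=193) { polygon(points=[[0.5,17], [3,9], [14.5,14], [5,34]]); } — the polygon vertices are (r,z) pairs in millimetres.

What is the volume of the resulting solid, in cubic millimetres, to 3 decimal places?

Volume = 3879.934 mm³

Profile (r,z), 4 vertices: (0.5,17) (3,9) (14.5,14) (5,34)
edge 0: (0.5,17)→(3,9)  cross = 0.5·9 − 3·17 = -46.5000; (r_i+r_j)·cross = 3.5·-46.5000 = -162.7500
edge 1: (3,9)→(14.5,14)  cross = 3·14 − 14.5·9 = -88.5000; (r_i+r_j)·cross = 17.5·-88.5000 = -1548.7500
edge 2: (14.5,14)→(5,34)  cross = 14.5·34 − 5·14 = 423.0000; (r_i+r_j)·cross = 19.5·423.0000 = 8248.5000
edge 3: (5,34)→(0.5,17)  cross = 5·17 − 0.5·34 = 68.0000; (r_i+r_j)·cross = 5.5·68.0000 = 374.0000
Σcross = 356.0000 → A = |Σcross|/2 = 178.0000 mm²
Σ(r_i+r_j)·cross = 6911.0000 → first moment M = |Σ|/6 = 1151.8333
R_c = M/A = 1151.8333/178.0000 = 6.4710 mm
θ = 193° = 3.368485 rad
V = θ·R_c·A = 3.368485·6.4710·178.0000 = 3879.934 mm³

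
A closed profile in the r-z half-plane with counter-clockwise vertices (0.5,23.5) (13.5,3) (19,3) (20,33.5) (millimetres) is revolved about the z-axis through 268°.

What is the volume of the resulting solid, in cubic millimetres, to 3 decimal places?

Profile (r,z), 4 vertices: (0.5,23.5) (13.5,3) (19,3) (20,33.5)
edge 0: (0.5,23.5)→(13.5,3)  cross = 0.5·3 − 13.5·23.5 = -315.7500; (r_i+r_j)·cross = 14·-315.7500 = -4420.5000
edge 1: (13.5,3)→(19,3)  cross = 13.5·3 − 19·3 = -16.5000; (r_i+r_j)·cross = 32.5·-16.5000 = -536.2500
edge 2: (19,3)→(20,33.5)  cross = 19·33.5 − 20·3 = 576.5000; (r_i+r_j)·cross = 39·576.5000 = 22483.5000
edge 3: (20,33.5)→(0.5,23.5)  cross = 20·23.5 − 0.5·33.5 = 453.2500; (r_i+r_j)·cross = 20.5·453.2500 = 9291.6250
Σcross = 697.5000 → A = |Σcross|/2 = 348.7500 mm²
Σ(r_i+r_j)·cross = 26818.3750 → first moment M = |Σ|/6 = 4469.7292
R_c = M/A = 4469.7292/348.7500 = 12.8164 mm
θ = 268° = 4.677482 rad
V = θ·R_c·A = 4.677482·12.8164·348.7500 = 20907.079 mm³

Volume = 20907.079 mm³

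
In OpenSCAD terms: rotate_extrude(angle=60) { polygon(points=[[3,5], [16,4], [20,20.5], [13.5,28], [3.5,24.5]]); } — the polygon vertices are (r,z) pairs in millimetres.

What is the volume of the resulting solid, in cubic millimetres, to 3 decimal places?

Profile (r,z), 5 vertices: (3,5) (16,4) (20,20.5) (13.5,28) (3.5,24.5)
edge 0: (3,5)→(16,4)  cross = 3·4 − 16·5 = -68.0000; (r_i+r_j)·cross = 19·-68.0000 = -1292.0000
edge 1: (16,4)→(20,20.5)  cross = 16·20.5 − 20·4 = 248.0000; (r_i+r_j)·cross = 36·248.0000 = 8928.0000
edge 2: (20,20.5)→(13.5,28)  cross = 20·28 − 13.5·20.5 = 283.2500; (r_i+r_j)·cross = 33.5·283.2500 = 9488.8750
edge 3: (13.5,28)→(3.5,24.5)  cross = 13.5·24.5 − 3.5·28 = 232.7500; (r_i+r_j)·cross = 17·232.7500 = 3956.7500
edge 4: (3.5,24.5)→(3,5)  cross = 3.5·5 − 3·24.5 = -56.0000; (r_i+r_j)·cross = 6.5·-56.0000 = -364.0000
Σcross = 640.0000 → A = |Σcross|/2 = 320.0000 mm²
Σ(r_i+r_j)·cross = 20717.6250 → first moment M = |Σ|/6 = 3452.9375
R_c = M/A = 3452.9375/320.0000 = 10.7904 mm
θ = 60° = 1.047198 rad
V = θ·R_c·A = 1.047198·10.7904·320.0000 = 3615.908 mm³

Volume = 3615.908 mm³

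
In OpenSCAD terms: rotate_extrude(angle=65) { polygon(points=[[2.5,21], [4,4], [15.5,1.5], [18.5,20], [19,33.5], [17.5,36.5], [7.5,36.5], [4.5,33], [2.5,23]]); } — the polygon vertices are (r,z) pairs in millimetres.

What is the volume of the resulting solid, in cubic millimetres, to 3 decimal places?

Volume = 5894.439 mm³

Profile (r,z), 9 vertices: (2.5,21) (4,4) (15.5,1.5) (18.5,20) (19,33.5) (17.5,36.5) (7.5,36.5) (4.5,33) (2.5,23)
edge 0: (2.5,21)→(4,4)  cross = 2.5·4 − 4·21 = -74.0000; (r_i+r_j)·cross = 6.5·-74.0000 = -481.0000
edge 1: (4,4)→(15.5,1.5)  cross = 4·1.5 − 15.5·4 = -56.0000; (r_i+r_j)·cross = 19.5·-56.0000 = -1092.0000
edge 2: (15.5,1.5)→(18.5,20)  cross = 15.5·20 − 18.5·1.5 = 282.2500; (r_i+r_j)·cross = 34·282.2500 = 9596.5000
edge 3: (18.5,20)→(19,33.5)  cross = 18.5·33.5 − 19·20 = 239.7500; (r_i+r_j)·cross = 37.5·239.7500 = 8990.6250
edge 4: (19,33.5)→(17.5,36.5)  cross = 19·36.5 − 17.5·33.5 = 107.2500; (r_i+r_j)·cross = 36.5·107.2500 = 3914.6250
edge 5: (17.5,36.5)→(7.5,36.5)  cross = 17.5·36.5 − 7.5·36.5 = 365.0000; (r_i+r_j)·cross = 25·365.0000 = 9125.0000
edge 6: (7.5,36.5)→(4.5,33)  cross = 7.5·33 − 4.5·36.5 = 83.2500; (r_i+r_j)·cross = 12·83.2500 = 999.0000
edge 7: (4.5,33)→(2.5,23)  cross = 4.5·23 − 2.5·33 = 21.0000; (r_i+r_j)·cross = 7·21.0000 = 147.0000
edge 8: (2.5,23)→(2.5,21)  cross = 2.5·21 − 2.5·23 = -5.0000; (r_i+r_j)·cross = 5·-5.0000 = -25.0000
Σcross = 963.5000 → A = |Σcross|/2 = 481.7500 mm²
Σ(r_i+r_j)·cross = 31174.7500 → first moment M = |Σ|/6 = 5195.7917
R_c = M/A = 5195.7917/481.7500 = 10.7852 mm
θ = 65° = 1.134464 rad
V = θ·R_c·A = 1.134464·10.7852·481.7500 = 5894.439 mm³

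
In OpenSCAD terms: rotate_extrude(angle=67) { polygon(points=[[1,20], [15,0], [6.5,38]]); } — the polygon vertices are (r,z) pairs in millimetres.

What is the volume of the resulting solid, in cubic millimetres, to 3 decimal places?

Profile (r,z), 3 vertices: (1,20) (15,0) (6.5,38)
edge 0: (1,20)→(15,0)  cross = 1·0 − 15·20 = -300.0000; (r_i+r_j)·cross = 16·-300.0000 = -4800.0000
edge 1: (15,0)→(6.5,38)  cross = 15·38 − 6.5·0 = 570.0000; (r_i+r_j)·cross = 21.5·570.0000 = 12255.0000
edge 2: (6.5,38)→(1,20)  cross = 6.5·20 − 1·38 = 92.0000; (r_i+r_j)·cross = 7.5·92.0000 = 690.0000
Σcross = 362.0000 → A = |Σcross|/2 = 181.0000 mm²
Σ(r_i+r_j)·cross = 8145.0000 → first moment M = |Σ|/6 = 1357.5000
R_c = M/A = 1357.5000/181.0000 = 7.5000 mm
θ = 67° = 1.169371 rad
V = θ·R_c·A = 1.169371·7.5000·181.0000 = 1587.421 mm³

Volume = 1587.421 mm³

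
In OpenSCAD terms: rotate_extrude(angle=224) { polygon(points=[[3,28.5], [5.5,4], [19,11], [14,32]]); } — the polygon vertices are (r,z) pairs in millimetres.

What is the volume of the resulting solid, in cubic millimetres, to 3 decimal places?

Profile (r,z), 4 vertices: (3,28.5) (5.5,4) (19,11) (14,32)
edge 0: (3,28.5)→(5.5,4)  cross = 3·4 − 5.5·28.5 = -144.7500; (r_i+r_j)·cross = 8.5·-144.7500 = -1230.3750
edge 1: (5.5,4)→(19,11)  cross = 5.5·11 − 19·4 = -15.5000; (r_i+r_j)·cross = 24.5·-15.5000 = -379.7500
edge 2: (19,11)→(14,32)  cross = 19·32 − 14·11 = 454.0000; (r_i+r_j)·cross = 33·454.0000 = 14982.0000
edge 3: (14,32)→(3,28.5)  cross = 14·28.5 − 3·32 = 303.0000; (r_i+r_j)·cross = 17·303.0000 = 5151.0000
Σcross = 596.7500 → A = |Σcross|/2 = 298.3750 mm²
Σ(r_i+r_j)·cross = 18522.8750 → first moment M = |Σ|/6 = 3087.1458
R_c = M/A = 3087.1458/298.3750 = 10.3465 mm
θ = 224° = 3.909538 rad
V = θ·R_c·A = 3.909538·10.3465·298.3750 = 12069.312 mm³

Volume = 12069.312 mm³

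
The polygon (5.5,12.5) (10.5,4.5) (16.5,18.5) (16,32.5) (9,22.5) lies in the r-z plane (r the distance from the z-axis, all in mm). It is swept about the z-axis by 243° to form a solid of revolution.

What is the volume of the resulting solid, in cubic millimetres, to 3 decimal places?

Profile (r,z), 5 vertices: (5.5,12.5) (10.5,4.5) (16.5,18.5) (16,32.5) (9,22.5)
edge 0: (5.5,12.5)→(10.5,4.5)  cross = 5.5·4.5 − 10.5·12.5 = -106.5000; (r_i+r_j)·cross = 16·-106.5000 = -1704.0000
edge 1: (10.5,4.5)→(16.5,18.5)  cross = 10.5·18.5 − 16.5·4.5 = 120.0000; (r_i+r_j)·cross = 27·120.0000 = 3240.0000
edge 2: (16.5,18.5)→(16,32.5)  cross = 16.5·32.5 − 16·18.5 = 240.2500; (r_i+r_j)·cross = 32.5·240.2500 = 7808.1250
edge 3: (16,32.5)→(9,22.5)  cross = 16·22.5 − 9·32.5 = 67.5000; (r_i+r_j)·cross = 25·67.5000 = 1687.5000
edge 4: (9,22.5)→(5.5,12.5)  cross = 9·12.5 − 5.5·22.5 = -11.2500; (r_i+r_j)·cross = 14.5·-11.2500 = -163.1250
Σcross = 310.0000 → A = |Σcross|/2 = 155.0000 mm²
Σ(r_i+r_j)·cross = 10868.5000 → first moment M = |Σ|/6 = 1811.4167
R_c = M/A = 1811.4167/155.0000 = 11.6866 mm
θ = 243° = 4.241150 rad
V = θ·R_c·A = 4.241150·11.6866·155.0000 = 7682.490 mm³

Volume = 7682.490 mm³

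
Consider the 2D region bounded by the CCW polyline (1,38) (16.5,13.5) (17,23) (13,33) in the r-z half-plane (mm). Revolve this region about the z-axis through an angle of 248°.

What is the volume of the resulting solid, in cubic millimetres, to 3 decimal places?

Profile (r,z), 4 vertices: (1,38) (16.5,13.5) (17,23) (13,33)
edge 0: (1,38)→(16.5,13.5)  cross = 1·13.5 − 16.5·38 = -613.5000; (r_i+r_j)·cross = 17.5·-613.5000 = -10736.2500
edge 1: (16.5,13.5)→(17,23)  cross = 16.5·23 − 17·13.5 = 150.0000; (r_i+r_j)·cross = 33.5·150.0000 = 5025.0000
edge 2: (17,23)→(13,33)  cross = 17·33 − 13·23 = 262.0000; (r_i+r_j)·cross = 30·262.0000 = 7860.0000
edge 3: (13,33)→(1,38)  cross = 13·38 − 1·33 = 461.0000; (r_i+r_j)·cross = 14·461.0000 = 6454.0000
Σcross = 259.5000 → A = |Σcross|/2 = 129.7500 mm²
Σ(r_i+r_j)·cross = 8602.7500 → first moment M = |Σ|/6 = 1433.7917
R_c = M/A = 1433.7917/129.7500 = 11.0504 mm
θ = 248° = 4.328417 rad
V = θ·R_c·A = 4.328417·11.0504·129.7500 = 6206.048 mm³

Volume = 6206.048 mm³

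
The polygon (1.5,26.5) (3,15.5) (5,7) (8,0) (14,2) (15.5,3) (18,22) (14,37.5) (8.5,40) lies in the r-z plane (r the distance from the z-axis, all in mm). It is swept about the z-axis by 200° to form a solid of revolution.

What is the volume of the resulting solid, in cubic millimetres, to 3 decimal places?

Volume = 16105.026 mm³

Profile (r,z), 9 vertices: (1.5,26.5) (3,15.5) (5,7) (8,0) (14,2) (15.5,3) (18,22) (14,37.5) (8.5,40)
edge 0: (1.5,26.5)→(3,15.5)  cross = 1.5·15.5 − 3·26.5 = -56.2500; (r_i+r_j)·cross = 4.5·-56.2500 = -253.1250
edge 1: (3,15.5)→(5,7)  cross = 3·7 − 5·15.5 = -56.5000; (r_i+r_j)·cross = 8·-56.5000 = -452.0000
edge 2: (5,7)→(8,0)  cross = 5·0 − 8·7 = -56.0000; (r_i+r_j)·cross = 13·-56.0000 = -728.0000
edge 3: (8,0)→(14,2)  cross = 8·2 − 14·0 = 16.0000; (r_i+r_j)·cross = 22·16.0000 = 352.0000
edge 4: (14,2)→(15.5,3)  cross = 14·3 − 15.5·2 = 11.0000; (r_i+r_j)·cross = 29.5·11.0000 = 324.5000
edge 5: (15.5,3)→(18,22)  cross = 15.5·22 − 18·3 = 287.0000; (r_i+r_j)·cross = 33.5·287.0000 = 9614.5000
edge 6: (18,22)→(14,37.5)  cross = 18·37.5 − 14·22 = 367.0000; (r_i+r_j)·cross = 32·367.0000 = 11744.0000
edge 7: (14,37.5)→(8.5,40)  cross = 14·40 − 8.5·37.5 = 241.2500; (r_i+r_j)·cross = 22.5·241.2500 = 5428.1250
edge 8: (8.5,40)→(1.5,26.5)  cross = 8.5·26.5 − 1.5·40 = 165.2500; (r_i+r_j)·cross = 10·165.2500 = 1652.5000
Σcross = 918.7500 → A = |Σcross|/2 = 459.3750 mm²
Σ(r_i+r_j)·cross = 27682.5000 → first moment M = |Σ|/6 = 4613.7500
R_c = M/A = 4613.7500/459.3750 = 10.0435 mm
θ = 200° = 3.490659 rad
V = θ·R_c·A = 3.490659·10.0435·459.3750 = 16105.026 mm³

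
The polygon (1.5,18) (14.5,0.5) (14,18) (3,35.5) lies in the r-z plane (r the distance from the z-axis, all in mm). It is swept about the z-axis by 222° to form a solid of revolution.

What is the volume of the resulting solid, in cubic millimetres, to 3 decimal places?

Profile (r,z), 4 vertices: (1.5,18) (14.5,0.5) (14,18) (3,35.5)
edge 0: (1.5,18)→(14.5,0.5)  cross = 1.5·0.5 − 14.5·18 = -260.2500; (r_i+r_j)·cross = 16·-260.2500 = -4164.0000
edge 1: (14.5,0.5)→(14,18)  cross = 14.5·18 − 14·0.5 = 254.0000; (r_i+r_j)·cross = 28.5·254.0000 = 7239.0000
edge 2: (14,18)→(3,35.5)  cross = 14·35.5 − 3·18 = 443.0000; (r_i+r_j)·cross = 17·443.0000 = 7531.0000
edge 3: (3,35.5)→(1.5,18)  cross = 3·18 − 1.5·35.5 = 0.7500; (r_i+r_j)·cross = 4.5·0.7500 = 3.3750
Σcross = 437.5000 → A = |Σcross|/2 = 218.7500 mm²
Σ(r_i+r_j)·cross = 10609.3750 → first moment M = |Σ|/6 = 1768.2292
R_c = M/A = 1768.2292/218.7500 = 8.0833 mm
θ = 222° = 3.874631 rad
V = θ·R_c·A = 3.874631·8.0833·218.7500 = 6851.235 mm³

Volume = 6851.235 mm³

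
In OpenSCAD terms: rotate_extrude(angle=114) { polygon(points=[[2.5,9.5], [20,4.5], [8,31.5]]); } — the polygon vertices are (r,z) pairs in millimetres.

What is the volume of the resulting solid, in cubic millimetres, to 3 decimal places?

Volume = 4172.100 mm³

Profile (r,z), 3 vertices: (2.5,9.5) (20,4.5) (8,31.5)
edge 0: (2.5,9.5)→(20,4.5)  cross = 2.5·4.5 − 20·9.5 = -178.7500; (r_i+r_j)·cross = 22.5·-178.7500 = -4021.8750
edge 1: (20,4.5)→(8,31.5)  cross = 20·31.5 − 8·4.5 = 594.0000; (r_i+r_j)·cross = 28·594.0000 = 16632.0000
edge 2: (8,31.5)→(2.5,9.5)  cross = 8·9.5 − 2.5·31.5 = -2.7500; (r_i+r_j)·cross = 10.5·-2.7500 = -28.8750
Σcross = 412.5000 → A = |Σcross|/2 = 206.2500 mm²
Σ(r_i+r_j)·cross = 12581.2500 → first moment M = |Σ|/6 = 2096.8750
R_c = M/A = 2096.8750/206.2500 = 10.1667 mm
θ = 114° = 1.989675 rad
V = θ·R_c·A = 1.989675·10.1667·206.2500 = 4172.100 mm³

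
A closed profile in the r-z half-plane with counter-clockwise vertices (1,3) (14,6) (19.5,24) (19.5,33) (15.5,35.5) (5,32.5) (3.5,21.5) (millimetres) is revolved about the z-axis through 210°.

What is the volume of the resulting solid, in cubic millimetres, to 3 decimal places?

Volume = 16220.152 mm³

Profile (r,z), 7 vertices: (1,3) (14,6) (19.5,24) (19.5,33) (15.5,35.5) (5,32.5) (3.5,21.5)
edge 0: (1,3)→(14,6)  cross = 1·6 − 14·3 = -36.0000; (r_i+r_j)·cross = 15·-36.0000 = -540.0000
edge 1: (14,6)→(19.5,24)  cross = 14·24 − 19.5·6 = 219.0000; (r_i+r_j)·cross = 33.5·219.0000 = 7336.5000
edge 2: (19.5,24)→(19.5,33)  cross = 19.5·33 − 19.5·24 = 175.5000; (r_i+r_j)·cross = 39·175.5000 = 6844.5000
edge 3: (19.5,33)→(15.5,35.5)  cross = 19.5·35.5 − 15.5·33 = 180.7500; (r_i+r_j)·cross = 35·180.7500 = 6326.2500
edge 4: (15.5,35.5)→(5,32.5)  cross = 15.5·32.5 − 5·35.5 = 326.2500; (r_i+r_j)·cross = 20.5·326.2500 = 6688.1250
edge 5: (5,32.5)→(3.5,21.5)  cross = 5·21.5 − 3.5·32.5 = -6.2500; (r_i+r_j)·cross = 8.5·-6.2500 = -53.1250
edge 6: (3.5,21.5)→(1,3)  cross = 3.5·3 − 1·21.5 = -11.0000; (r_i+r_j)·cross = 4.5·-11.0000 = -49.5000
Σcross = 848.2500 → A = |Σcross|/2 = 424.1250 mm²
Σ(r_i+r_j)·cross = 26552.7500 → first moment M = |Σ|/6 = 4425.4583
R_c = M/A = 4425.4583/424.1250 = 10.4343 mm
θ = 210° = 3.665191 rad
V = θ·R_c·A = 3.665191·10.4343·424.1250 = 16220.152 mm³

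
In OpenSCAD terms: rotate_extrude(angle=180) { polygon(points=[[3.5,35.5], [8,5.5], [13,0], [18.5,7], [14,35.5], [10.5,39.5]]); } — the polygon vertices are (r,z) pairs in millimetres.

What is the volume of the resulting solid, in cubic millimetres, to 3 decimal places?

Volume = 12660.029 mm³

Profile (r,z), 6 vertices: (3.5,35.5) (8,5.5) (13,0) (18.5,7) (14,35.5) (10.5,39.5)
edge 0: (3.5,35.5)→(8,5.5)  cross = 3.5·5.5 − 8·35.5 = -264.7500; (r_i+r_j)·cross = 11.5·-264.7500 = -3044.6250
edge 1: (8,5.5)→(13,0)  cross = 8·0 − 13·5.5 = -71.5000; (r_i+r_j)·cross = 21·-71.5000 = -1501.5000
edge 2: (13,0)→(18.5,7)  cross = 13·7 − 18.5·0 = 91.0000; (r_i+r_j)·cross = 31.5·91.0000 = 2866.5000
edge 3: (18.5,7)→(14,35.5)  cross = 18.5·35.5 − 14·7 = 558.7500; (r_i+r_j)·cross = 32.5·558.7500 = 18159.3750
edge 4: (14,35.5)→(10.5,39.5)  cross = 14·39.5 − 10.5·35.5 = 180.2500; (r_i+r_j)·cross = 24.5·180.2500 = 4416.1250
edge 5: (10.5,39.5)→(3.5,35.5)  cross = 10.5·35.5 − 3.5·39.5 = 234.5000; (r_i+r_j)·cross = 14·234.5000 = 3283.0000
Σcross = 728.2500 → A = |Σcross|/2 = 364.1250 mm²
Σ(r_i+r_j)·cross = 24178.8750 → first moment M = |Σ|/6 = 4029.8125
R_c = M/A = 4029.8125/364.1250 = 11.0671 mm
θ = 180° = 3.141593 rad
V = θ·R_c·A = 3.141593·11.0671·364.1250 = 12660.029 mm³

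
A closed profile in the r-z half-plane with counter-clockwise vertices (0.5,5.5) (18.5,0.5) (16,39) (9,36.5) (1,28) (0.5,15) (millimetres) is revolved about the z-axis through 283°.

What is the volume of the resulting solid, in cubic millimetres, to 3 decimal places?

Profile (r,z), 6 vertices: (0.5,5.5) (18.5,0.5) (16,39) (9,36.5) (1,28) (0.5,15)
edge 0: (0.5,5.5)→(18.5,0.5)  cross = 0.5·0.5 − 18.5·5.5 = -101.5000; (r_i+r_j)·cross = 19·-101.5000 = -1928.5000
edge 1: (18.5,0.5)→(16,39)  cross = 18.5·39 − 16·0.5 = 713.5000; (r_i+r_j)·cross = 34.5·713.5000 = 24615.7500
edge 2: (16,39)→(9,36.5)  cross = 16·36.5 − 9·39 = 233.0000; (r_i+r_j)·cross = 25·233.0000 = 5825.0000
edge 3: (9,36.5)→(1,28)  cross = 9·28 − 1·36.5 = 215.5000; (r_i+r_j)·cross = 10·215.5000 = 2155.0000
edge 4: (1,28)→(0.5,15)  cross = 1·15 − 0.5·28 = 1.0000; (r_i+r_j)·cross = 1.5·1.0000 = 1.5000
edge 5: (0.5,15)→(0.5,5.5)  cross = 0.5·5.5 − 0.5·15 = -4.7500; (r_i+r_j)·cross = 1·-4.7500 = -4.7500
Σcross = 1056.7500 → A = |Σcross|/2 = 528.3750 mm²
Σ(r_i+r_j)·cross = 30664.0000 → first moment M = |Σ|/6 = 5110.6667
R_c = M/A = 5110.6667/528.3750 = 9.6724 mm
θ = 283° = 4.939282 rad
V = θ·R_c·A = 4.939282·9.6724·528.3750 = 25243.023 mm³

Volume = 25243.023 mm³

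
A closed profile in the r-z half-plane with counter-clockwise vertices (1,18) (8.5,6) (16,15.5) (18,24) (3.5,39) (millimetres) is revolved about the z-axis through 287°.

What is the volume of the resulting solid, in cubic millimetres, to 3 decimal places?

Volume = 13728.573 mm³

Profile (r,z), 5 vertices: (1,18) (8.5,6) (16,15.5) (18,24) (3.5,39)
edge 0: (1,18)→(8.5,6)  cross = 1·6 − 8.5·18 = -147.0000; (r_i+r_j)·cross = 9.5·-147.0000 = -1396.5000
edge 1: (8.5,6)→(16,15.5)  cross = 8.5·15.5 − 16·6 = 35.7500; (r_i+r_j)·cross = 24.5·35.7500 = 875.8750
edge 2: (16,15.5)→(18,24)  cross = 16·24 − 18·15.5 = 105.0000; (r_i+r_j)·cross = 34·105.0000 = 3570.0000
edge 3: (18,24)→(3.5,39)  cross = 18·39 − 3.5·24 = 618.0000; (r_i+r_j)·cross = 21.5·618.0000 = 13287.0000
edge 4: (3.5,39)→(1,18)  cross = 3.5·18 − 1·39 = 24.0000; (r_i+r_j)·cross = 4.5·24.0000 = 108.0000
Σcross = 635.7500 → A = |Σcross|/2 = 317.8750 mm²
Σ(r_i+r_j)·cross = 16444.3750 → first moment M = |Σ|/6 = 2740.7292
R_c = M/A = 2740.7292/317.8750 = 8.6220 mm
θ = 287° = 5.009095 rad
V = θ·R_c·A = 5.009095·8.6220·317.8750 = 13728.573 mm³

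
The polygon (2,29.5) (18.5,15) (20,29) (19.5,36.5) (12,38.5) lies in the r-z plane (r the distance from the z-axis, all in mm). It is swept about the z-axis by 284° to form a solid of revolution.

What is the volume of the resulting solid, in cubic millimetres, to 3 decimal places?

Volume = 15497.852 mm³

Profile (r,z), 5 vertices: (2,29.5) (18.5,15) (20,29) (19.5,36.5) (12,38.5)
edge 0: (2,29.5)→(18.5,15)  cross = 2·15 − 18.5·29.5 = -515.7500; (r_i+r_j)·cross = 20.5·-515.7500 = -10572.8750
edge 1: (18.5,15)→(20,29)  cross = 18.5·29 − 20·15 = 236.5000; (r_i+r_j)·cross = 38.5·236.5000 = 9105.2500
edge 2: (20,29)→(19.5,36.5)  cross = 20·36.5 − 19.5·29 = 164.5000; (r_i+r_j)·cross = 39.5·164.5000 = 6497.7500
edge 3: (19.5,36.5)→(12,38.5)  cross = 19.5·38.5 − 12·36.5 = 312.7500; (r_i+r_j)·cross = 31.5·312.7500 = 9851.6250
edge 4: (12,38.5)→(2,29.5)  cross = 12·29.5 − 2·38.5 = 277.0000; (r_i+r_j)·cross = 14·277.0000 = 3878.0000
Σcross = 475.0000 → A = |Σcross|/2 = 237.5000 mm²
Σ(r_i+r_j)·cross = 18759.7500 → first moment M = |Σ|/6 = 3126.6250
R_c = M/A = 3126.6250/237.5000 = 13.1647 mm
θ = 284° = 4.956735 rad
V = θ·R_c·A = 4.956735·13.1647·237.5000 = 15497.852 mm³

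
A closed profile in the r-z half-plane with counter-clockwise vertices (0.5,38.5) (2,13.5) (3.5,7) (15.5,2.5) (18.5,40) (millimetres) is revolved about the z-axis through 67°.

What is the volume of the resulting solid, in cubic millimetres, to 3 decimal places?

Volume = 5926.078 mm³

Profile (r,z), 5 vertices: (0.5,38.5) (2,13.5) (3.5,7) (15.5,2.5) (18.5,40)
edge 0: (0.5,38.5)→(2,13.5)  cross = 0.5·13.5 − 2·38.5 = -70.2500; (r_i+r_j)·cross = 2.5·-70.2500 = -175.6250
edge 1: (2,13.5)→(3.5,7)  cross = 2·7 − 3.5·13.5 = -33.2500; (r_i+r_j)·cross = 5.5·-33.2500 = -182.8750
edge 2: (3.5,7)→(15.5,2.5)  cross = 3.5·2.5 − 15.5·7 = -99.7500; (r_i+r_j)·cross = 19·-99.7500 = -1895.2500
edge 3: (15.5,2.5)→(18.5,40)  cross = 15.5·40 − 18.5·2.5 = 573.7500; (r_i+r_j)·cross = 34·573.7500 = 19507.5000
edge 4: (18.5,40)→(0.5,38.5)  cross = 18.5·38.5 − 0.5·40 = 692.2500; (r_i+r_j)·cross = 19·692.2500 = 13152.7500
Σcross = 1062.7500 → A = |Σcross|/2 = 531.3750 mm²
Σ(r_i+r_j)·cross = 30406.5000 → first moment M = |Σ|/6 = 5067.7500
R_c = M/A = 5067.7500/531.3750 = 9.5371 mm
θ = 67° = 1.169371 rad
V = θ·R_c·A = 1.169371·9.5371·531.3750 = 5926.078 mm³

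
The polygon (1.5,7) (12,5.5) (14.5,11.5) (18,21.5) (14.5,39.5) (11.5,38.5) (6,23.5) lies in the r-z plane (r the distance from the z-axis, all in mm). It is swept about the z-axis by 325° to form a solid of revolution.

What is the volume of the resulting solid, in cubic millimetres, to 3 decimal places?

Volume = 19231.529 mm³

Profile (r,z), 7 vertices: (1.5,7) (12,5.5) (14.5,11.5) (18,21.5) (14.5,39.5) (11.5,38.5) (6,23.5)
edge 0: (1.5,7)→(12,5.5)  cross = 1.5·5.5 − 12·7 = -75.7500; (r_i+r_j)·cross = 13.5·-75.7500 = -1022.6250
edge 1: (12,5.5)→(14.5,11.5)  cross = 12·11.5 − 14.5·5.5 = 58.2500; (r_i+r_j)·cross = 26.5·58.2500 = 1543.6250
edge 2: (14.5,11.5)→(18,21.5)  cross = 14.5·21.5 − 18·11.5 = 104.7500; (r_i+r_j)·cross = 32.5·104.7500 = 3404.3750
edge 3: (18,21.5)→(14.5,39.5)  cross = 18·39.5 − 14.5·21.5 = 399.2500; (r_i+r_j)·cross = 32.5·399.2500 = 12975.6250
edge 4: (14.5,39.5)→(11.5,38.5)  cross = 14.5·38.5 − 11.5·39.5 = 104.0000; (r_i+r_j)·cross = 26·104.0000 = 2704.0000
edge 5: (11.5,38.5)→(6,23.5)  cross = 11.5·23.5 − 6·38.5 = 39.2500; (r_i+r_j)·cross = 17.5·39.2500 = 686.8750
edge 6: (6,23.5)→(1.5,7)  cross = 6·7 − 1.5·23.5 = 6.7500; (r_i+r_j)·cross = 7.5·6.7500 = 50.6250
Σcross = 636.5000 → A = |Σcross|/2 = 318.2500 mm²
Σ(r_i+r_j)·cross = 20342.5000 → first moment M = |Σ|/6 = 3390.4167
R_c = M/A = 3390.4167/318.2500 = 10.6533 mm
θ = 325° = 5.672320 rad
V = θ·R_c·A = 5.672320·10.6533·318.2500 = 19231.529 mm³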